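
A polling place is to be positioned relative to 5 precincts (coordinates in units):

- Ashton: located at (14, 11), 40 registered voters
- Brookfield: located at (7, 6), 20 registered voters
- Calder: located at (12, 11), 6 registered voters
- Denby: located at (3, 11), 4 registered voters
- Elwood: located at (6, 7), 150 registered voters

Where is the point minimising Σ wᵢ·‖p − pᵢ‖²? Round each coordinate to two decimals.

(7.65, 7.82)

The minimiser of Σwᵢ‖p−pᵢ‖² is the weighted centroid p* = (Σwᵢpᵢ)/(Σwᵢ).
Σwᵢ = 220.
Σwᵢxᵢ = 40·14 + 20·7 + 6·12 + 4·3 + 150·6 = 1684.
Σwᵢyᵢ = 40·11 + 20·6 + 6·11 + 4·11 + 150·7 = 1720.
x* = 1684/220 = 7.65, y* = 1720/220 = 7.82.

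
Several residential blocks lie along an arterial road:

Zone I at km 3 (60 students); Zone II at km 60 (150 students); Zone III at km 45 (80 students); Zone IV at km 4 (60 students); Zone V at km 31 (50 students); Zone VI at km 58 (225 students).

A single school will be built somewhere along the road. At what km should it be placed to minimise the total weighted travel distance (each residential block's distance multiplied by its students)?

x = 58

For a sum of weighted absolute distances on a line, the optimum is the weighted median (not the mean). Total weight W = 625; half-weight = 312.5.
Sort by position and accumulate weight:
  km 3 (Zone I, w=60) → cum 60
  km 4 (Zone IV, w=60) → cum 120
  km 31 (Zone V, w=50) → cum 170
  km 45 (Zone III, w=80) → cum 250
  km 58 (Zone VI, w=225) → cum 475  ≥ 312.5 → median here
  km 60 (Zone II, w=150) → cum 625
Optimal location: km 58.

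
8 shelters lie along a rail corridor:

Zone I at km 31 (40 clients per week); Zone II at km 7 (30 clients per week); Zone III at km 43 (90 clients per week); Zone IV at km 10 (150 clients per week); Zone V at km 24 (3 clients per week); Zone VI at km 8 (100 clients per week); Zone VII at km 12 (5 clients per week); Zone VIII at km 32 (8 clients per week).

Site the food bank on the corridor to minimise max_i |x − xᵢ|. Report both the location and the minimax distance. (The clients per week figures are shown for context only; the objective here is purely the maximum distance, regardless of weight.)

location 25, max distance 18

The 1-center on a line is the midpoint of the two extreme points: leftmost at 7, rightmost at 43.
Optimal location = (7 + 43)/2 = 25; maximum distance = (43 − 7)/2 = 18.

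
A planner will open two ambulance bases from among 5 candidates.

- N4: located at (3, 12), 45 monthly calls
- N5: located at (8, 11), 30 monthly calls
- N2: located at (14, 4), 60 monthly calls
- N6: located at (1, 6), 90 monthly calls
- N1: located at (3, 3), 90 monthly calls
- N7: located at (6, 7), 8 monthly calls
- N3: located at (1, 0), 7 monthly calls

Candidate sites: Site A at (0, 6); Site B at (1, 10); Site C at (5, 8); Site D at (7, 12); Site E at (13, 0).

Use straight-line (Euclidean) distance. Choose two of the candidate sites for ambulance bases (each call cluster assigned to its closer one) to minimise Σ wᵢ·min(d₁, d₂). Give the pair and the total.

{Site A, Site E}, total 1395.4

Evaluate every pair (each demand assigned to the nearer of the two):
  {Site A, Site E}: total = 1395.4
  {Site A, Site D}: total = 1415.4
  {Site A, Site C}: total = 1445.2
  {Site C, Site E}: total = 1537.0
  {Site B, Site E}: total = 1718.7
  {Site A, Site B}: total = 1749.0
  {Site B, Site C}: total = 1764.1
  {Site C, Site D}: total = 1774.4
  {Site B, Site D}: total = 1933.5
  {Site D, Site E}: total = 2244.7
Best pair: {Site A, Site E} with total 1395.4.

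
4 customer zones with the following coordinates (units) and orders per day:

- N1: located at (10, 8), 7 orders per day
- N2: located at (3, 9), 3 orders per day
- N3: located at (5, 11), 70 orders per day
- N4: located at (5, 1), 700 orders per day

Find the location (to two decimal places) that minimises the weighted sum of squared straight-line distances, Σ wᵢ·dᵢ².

The minimiser of Σwᵢ‖p−pᵢ‖² is the weighted centroid p* = (Σwᵢpᵢ)/(Σwᵢ).
Σwᵢ = 780.
Σwᵢxᵢ = 7·10 + 3·3 + 70·5 + 700·5 = 3929.
Σwᵢyᵢ = 7·8 + 3·9 + 70·11 + 700·1 = 1553.
x* = 3929/780 = 5.04, y* = 1553/780 = 1.99.

(5.04, 1.99)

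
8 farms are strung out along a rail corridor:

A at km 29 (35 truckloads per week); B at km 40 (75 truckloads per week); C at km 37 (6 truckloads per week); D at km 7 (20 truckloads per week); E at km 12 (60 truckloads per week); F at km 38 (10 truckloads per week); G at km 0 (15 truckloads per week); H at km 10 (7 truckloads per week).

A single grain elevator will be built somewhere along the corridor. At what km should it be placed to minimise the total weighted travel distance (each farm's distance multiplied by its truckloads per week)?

For a sum of weighted absolute distances on a line, the optimum is the weighted median (not the mean). Total weight W = 228; half-weight = 114.
Sort by position and accumulate weight:
  km 0 (G, w=15) → cum 15
  km 7 (D, w=20) → cum 35
  km 10 (H, w=7) → cum 42
  km 12 (E, w=60) → cum 102
  km 29 (A, w=35) → cum 137  ≥ 114 → median here
  km 37 (C, w=6) → cum 143
  km 38 (F, w=10) → cum 153
  km 40 (B, w=75) → cum 228
Optimal location: km 29.

x = 29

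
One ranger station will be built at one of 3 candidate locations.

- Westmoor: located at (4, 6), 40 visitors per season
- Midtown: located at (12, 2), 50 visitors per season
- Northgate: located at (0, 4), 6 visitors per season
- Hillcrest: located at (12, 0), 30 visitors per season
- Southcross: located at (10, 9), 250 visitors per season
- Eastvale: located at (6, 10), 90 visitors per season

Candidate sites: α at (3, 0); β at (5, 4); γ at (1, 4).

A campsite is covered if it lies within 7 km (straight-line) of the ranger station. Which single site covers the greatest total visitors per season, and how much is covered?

β, covering 136

Coverage radius r = 7 km; a point is covered iff (Δx)²+(Δy)² ≤ 7² = 49.
  α (3, 0): covers {Westmoor, Northgate} → 46
  β (5, 4): covers {Westmoor, Northgate, Eastvale} → 136
  γ (1, 4): covers {Westmoor, Northgate} → 46
Maximum coverage at β: 136 visitors per season.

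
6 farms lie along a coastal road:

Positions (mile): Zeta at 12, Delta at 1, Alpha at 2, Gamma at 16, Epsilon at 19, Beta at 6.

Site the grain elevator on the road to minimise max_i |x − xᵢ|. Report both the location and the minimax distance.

location 10, max distance 9

The 1-center on a line is the midpoint of the two extreme points: leftmost at 1, rightmost at 19.
Optimal location = (1 + 19)/2 = 10; maximum distance = (19 − 1)/2 = 9.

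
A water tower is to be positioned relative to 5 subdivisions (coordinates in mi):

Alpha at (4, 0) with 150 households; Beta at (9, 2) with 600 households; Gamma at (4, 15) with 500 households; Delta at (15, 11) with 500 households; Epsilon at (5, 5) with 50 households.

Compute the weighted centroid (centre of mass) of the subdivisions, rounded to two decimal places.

The minimiser of Σwᵢ‖p−pᵢ‖² is the weighted centroid p* = (Σwᵢpᵢ)/(Σwᵢ).
Σwᵢ = 1800.
Σwᵢxᵢ = 150·4 + 600·9 + 500·4 + 500·15 + 50·5 = 15750.
Σwᵢyᵢ = 150·0 + 600·2 + 500·15 + 500·11 + 50·5 = 14450.
x* = 15750/1800 = 8.75, y* = 14450/1800 = 8.03.

(8.75, 8.03)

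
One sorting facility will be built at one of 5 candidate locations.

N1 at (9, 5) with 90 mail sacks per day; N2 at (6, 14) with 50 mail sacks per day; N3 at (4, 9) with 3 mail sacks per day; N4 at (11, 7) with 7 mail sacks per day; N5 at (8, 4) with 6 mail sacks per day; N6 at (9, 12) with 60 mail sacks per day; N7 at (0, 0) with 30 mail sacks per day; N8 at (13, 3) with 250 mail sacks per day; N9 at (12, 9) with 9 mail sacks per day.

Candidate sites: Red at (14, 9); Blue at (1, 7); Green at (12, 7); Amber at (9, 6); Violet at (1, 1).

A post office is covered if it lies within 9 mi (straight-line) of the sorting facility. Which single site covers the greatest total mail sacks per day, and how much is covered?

Coverage radius r = 9 mi; a point is covered iff (Δx)²+(Δy)² ≤ 9² = 81.
  Red (14, 9): covers {N1, N4, N5, N6, N8, N9} → 422
  Blue (1, 7): covers {N1, N2, N3, N5, N7} → 179
  Green (12, 7): covers {N1, N3, N4, N5, N6, N8, N9} → 425
  Amber (9, 6): covers {N1, N2, N3, N4, N5, N6, N8, N9} → 475
  Violet (1, 1): covers {N1, N3, N5, N7} → 129
Maximum coverage at Amber: 475 mail sacks per day.

Amber, covering 475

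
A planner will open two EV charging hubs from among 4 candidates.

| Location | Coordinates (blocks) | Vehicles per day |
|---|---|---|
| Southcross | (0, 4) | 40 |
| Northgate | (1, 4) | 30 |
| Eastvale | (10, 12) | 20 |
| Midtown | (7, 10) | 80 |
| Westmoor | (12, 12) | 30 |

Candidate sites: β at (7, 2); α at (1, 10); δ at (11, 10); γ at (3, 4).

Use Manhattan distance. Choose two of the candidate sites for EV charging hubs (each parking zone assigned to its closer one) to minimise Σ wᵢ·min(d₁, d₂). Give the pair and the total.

{δ, γ}, total 650

Evaluate every pair (each demand assigned to the nearer of the two):
  {δ, γ}: total = 650
  {α, δ}: total = 930
  {β, δ}: total = 1070
  {α, γ}: total = 1270
  {β, γ}: total = 1530
  {β, α}: total = 1550
Best pair: {δ, γ} with total 650.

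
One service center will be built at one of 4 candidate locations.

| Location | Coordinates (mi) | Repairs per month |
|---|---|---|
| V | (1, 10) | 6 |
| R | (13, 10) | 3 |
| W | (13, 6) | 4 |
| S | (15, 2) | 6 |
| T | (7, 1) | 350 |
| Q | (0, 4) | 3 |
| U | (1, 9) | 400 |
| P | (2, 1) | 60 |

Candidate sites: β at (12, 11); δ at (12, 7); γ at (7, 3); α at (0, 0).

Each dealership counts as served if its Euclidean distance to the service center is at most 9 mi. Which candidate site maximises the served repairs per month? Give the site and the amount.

γ, covering 823

Coverage radius r = 9 mi; a point is covered iff (Δx)²+(Δy)² ≤ 9² = 81.
  β (12, 11): covers {R, W} → 7
  δ (12, 7): covers {R, W, S, T} → 363
  γ (7, 3): covers {W, S, T, Q, U, P} → 823
  α (0, 0): covers {T, Q, P} → 413
Maximum coverage at γ: 823 repairs per month.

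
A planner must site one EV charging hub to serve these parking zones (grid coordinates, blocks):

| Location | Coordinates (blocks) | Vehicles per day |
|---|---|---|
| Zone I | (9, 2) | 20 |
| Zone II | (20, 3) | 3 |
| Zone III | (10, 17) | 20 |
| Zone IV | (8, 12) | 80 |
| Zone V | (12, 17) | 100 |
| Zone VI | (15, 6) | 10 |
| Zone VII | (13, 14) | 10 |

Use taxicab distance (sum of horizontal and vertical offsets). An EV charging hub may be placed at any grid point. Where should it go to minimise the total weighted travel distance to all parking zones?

(12, 14)

Manhattan distance separates: Σwᵢ(|x−xᵢ|+|y−yᵢ|) = Σwᵢ|x−xᵢ| + Σwᵢ|y−yᵢ|, so x and y are optimised independently as 1-D weighted medians.
Total weight W = 243; half = 121.5.
x-coordinate, sorted with cumulative weight:
  x=8 (Zone IV, w=80) cum 80
  x=9 (Zone I, w=20) cum 100
  x=10 (Zone III, w=20) cum 120
  x=12 (Zone V, w=100) cum 220  ← median
  x=13 (Zone VII, w=10) cum 230
  x=15 (Zone VI, w=10) cum 240
  x=20 (Zone II, w=3) cum 243
⇒ x* = 12
y-coordinate, sorted with cumulative weight:
  y=2 (Zone I, w=20) cum 20
  y=3 (Zone II, w=3) cum 23
  y=6 (Zone VI, w=10) cum 33
  y=12 (Zone IV, w=80) cum 113
  y=14 (Zone VII, w=10) cum 123  ← median
  y=17 (Zone III, w=20) cum 143
  y=17 (Zone V, w=100) cum 243
⇒ y* = 14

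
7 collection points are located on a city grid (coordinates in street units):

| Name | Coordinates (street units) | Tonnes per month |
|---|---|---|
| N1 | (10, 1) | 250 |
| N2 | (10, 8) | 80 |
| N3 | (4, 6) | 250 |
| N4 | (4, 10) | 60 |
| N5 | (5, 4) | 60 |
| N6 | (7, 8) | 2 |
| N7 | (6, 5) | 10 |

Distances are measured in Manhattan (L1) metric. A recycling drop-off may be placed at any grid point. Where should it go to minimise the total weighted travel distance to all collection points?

Manhattan distance separates: Σwᵢ(|x−xᵢ|+|y−yᵢ|) = Σwᵢ|x−xᵢ| + Σwᵢ|y−yᵢ|, so x and y are optimised independently as 1-D weighted medians.
Total weight W = 712; half = 356.
x-coordinate, sorted with cumulative weight:
  x=4 (N3, w=250) cum 250
  x=4 (N4, w=60) cum 310
  x=5 (N5, w=60) cum 370  ← median
  x=6 (N7, w=10) cum 380
  x=7 (N6, w=2) cum 382
  x=10 (N1, w=250) cum 632
  x=10 (N2, w=80) cum 712
⇒ x* = 5
y-coordinate, sorted with cumulative weight:
  y=1 (N1, w=250) cum 250
  y=4 (N5, w=60) cum 310
  y=5 (N7, w=10) cum 320
  y=6 (N3, w=250) cum 570  ← median
  y=8 (N2, w=80) cum 650
  y=8 (N6, w=2) cum 652
  y=10 (N4, w=60) cum 712
⇒ y* = 6

(5, 6)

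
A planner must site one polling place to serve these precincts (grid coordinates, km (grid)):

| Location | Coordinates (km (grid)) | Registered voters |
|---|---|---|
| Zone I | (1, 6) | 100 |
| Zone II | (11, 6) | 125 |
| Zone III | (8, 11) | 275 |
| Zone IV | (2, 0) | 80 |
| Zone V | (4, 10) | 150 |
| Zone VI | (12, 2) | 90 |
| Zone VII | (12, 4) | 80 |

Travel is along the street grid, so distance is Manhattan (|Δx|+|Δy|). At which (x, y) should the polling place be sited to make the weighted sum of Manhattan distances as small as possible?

Manhattan distance separates: Σwᵢ(|x−xᵢ|+|y−yᵢ|) = Σwᵢ|x−xᵢ| + Σwᵢ|y−yᵢ|, so x and y are optimised independently as 1-D weighted medians.
Total weight W = 900; half = 450.
x-coordinate, sorted with cumulative weight:
  x=1 (Zone I, w=100) cum 100
  x=2 (Zone IV, w=80) cum 180
  x=4 (Zone V, w=150) cum 330
  x=8 (Zone III, w=275) cum 605  ← median
  x=11 (Zone II, w=125) cum 730
  x=12 (Zone VI, w=90) cum 820
  x=12 (Zone VII, w=80) cum 900
⇒ x* = 8
y-coordinate, sorted with cumulative weight:
  y=0 (Zone IV, w=80) cum 80
  y=2 (Zone VI, w=90) cum 170
  y=4 (Zone VII, w=80) cum 250
  y=6 (Zone I, w=100) cum 350
  y=6 (Zone II, w=125) cum 475  ← median
  y=10 (Zone V, w=150) cum 625
  y=11 (Zone III, w=275) cum 900
⇒ y* = 6

(8, 6)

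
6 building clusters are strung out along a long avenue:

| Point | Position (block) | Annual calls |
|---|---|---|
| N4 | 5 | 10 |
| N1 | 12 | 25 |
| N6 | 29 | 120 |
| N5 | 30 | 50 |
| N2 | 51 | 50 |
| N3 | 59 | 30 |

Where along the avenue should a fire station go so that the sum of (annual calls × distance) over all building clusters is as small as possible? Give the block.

For a sum of weighted absolute distances on a line, the optimum is the weighted median (not the mean). Total weight W = 285; half-weight = 142.5.
Sort by position and accumulate weight:
  block 5 (N4, w=10) → cum 10
  block 12 (N1, w=25) → cum 35
  block 29 (N6, w=120) → cum 155  ≥ 142.5 → median here
  block 30 (N5, w=50) → cum 205
  block 51 (N2, w=50) → cum 255
  block 59 (N3, w=30) → cum 285
Optimal location: block 29.

x = 29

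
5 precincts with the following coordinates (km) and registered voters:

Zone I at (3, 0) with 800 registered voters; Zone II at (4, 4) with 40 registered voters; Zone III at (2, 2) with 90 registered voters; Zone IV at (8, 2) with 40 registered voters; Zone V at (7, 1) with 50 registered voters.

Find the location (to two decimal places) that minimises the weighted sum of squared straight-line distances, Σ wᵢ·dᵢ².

The minimiser of Σwᵢ‖p−pᵢ‖² is the weighted centroid p* = (Σwᵢpᵢ)/(Σwᵢ).
Σwᵢ = 1020.
Σwᵢxᵢ = 800·3 + 40·4 + 90·2 + 40·8 + 50·7 = 3410.
Σwᵢyᵢ = 800·0 + 40·4 + 90·2 + 40·2 + 50·1 = 470.
x* = 3410/1020 = 3.34, y* = 470/1020 = 0.46.

(3.34, 0.46)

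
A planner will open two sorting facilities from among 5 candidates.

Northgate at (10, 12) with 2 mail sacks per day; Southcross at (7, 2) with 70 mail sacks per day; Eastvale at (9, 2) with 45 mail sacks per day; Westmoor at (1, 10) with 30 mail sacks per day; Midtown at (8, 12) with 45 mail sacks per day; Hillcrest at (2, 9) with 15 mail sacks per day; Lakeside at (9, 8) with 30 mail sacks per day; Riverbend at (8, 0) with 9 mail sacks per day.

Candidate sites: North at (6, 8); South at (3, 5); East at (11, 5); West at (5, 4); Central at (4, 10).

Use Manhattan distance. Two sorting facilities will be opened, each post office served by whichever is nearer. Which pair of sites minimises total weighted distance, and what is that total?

{West, Central}, total 1244

Evaluate every pair (each demand assigned to the nearer of the two):
  {West, Central}: total = 1244
  {North, West}: total = 1274
  {East, Central}: total = 1358
  {North, East}: total = 1448
  {North, Central}: total = 1496
  {East, West}: total = 1604
  {South, Central}: total = 1616
  {North, South}: total = 1646
  {South, West}: total = 1659
  {South, East}: total = 1688
Best pair: {West, Central} with total 1244.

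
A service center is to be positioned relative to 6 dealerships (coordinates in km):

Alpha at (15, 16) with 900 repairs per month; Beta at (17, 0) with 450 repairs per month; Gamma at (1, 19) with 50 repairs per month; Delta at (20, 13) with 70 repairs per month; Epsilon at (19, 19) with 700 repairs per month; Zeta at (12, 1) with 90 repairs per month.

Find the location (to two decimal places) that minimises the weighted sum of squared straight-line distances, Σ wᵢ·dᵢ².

(16.36, 13.12)

The minimiser of Σwᵢ‖p−pᵢ‖² is the weighted centroid p* = (Σwᵢpᵢ)/(Σwᵢ).
Σwᵢ = 2260.
Σwᵢxᵢ = 900·15 + 450·17 + 50·1 + 70·20 + 700·19 + 90·12 = 36980.
Σwᵢyᵢ = 900·16 + 450·0 + 50·19 + 70·13 + 700·19 + 90·1 = 29650.
x* = 36980/2260 = 16.36, y* = 29650/2260 = 13.12.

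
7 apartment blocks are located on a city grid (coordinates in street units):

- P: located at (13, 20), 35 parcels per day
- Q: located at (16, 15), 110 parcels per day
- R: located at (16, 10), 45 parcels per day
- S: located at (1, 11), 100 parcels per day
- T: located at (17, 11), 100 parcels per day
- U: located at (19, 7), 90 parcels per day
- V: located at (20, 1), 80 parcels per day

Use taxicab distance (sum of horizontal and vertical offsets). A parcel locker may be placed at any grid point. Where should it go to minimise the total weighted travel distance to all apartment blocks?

Manhattan distance separates: Σwᵢ(|x−xᵢ|+|y−yᵢ|) = Σwᵢ|x−xᵢ| + Σwᵢ|y−yᵢ|, so x and y are optimised independently as 1-D weighted medians.
Total weight W = 560; half = 280.
x-coordinate, sorted with cumulative weight:
  x=1 (S, w=100) cum 100
  x=13 (P, w=35) cum 135
  x=16 (Q, w=110) cum 245
  x=16 (R, w=45) cum 290  ← median
  x=17 (T, w=100) cum 390
  x=19 (U, w=90) cum 480
  x=20 (V, w=80) cum 560
⇒ x* = 16
y-coordinate, sorted with cumulative weight:
  y=1 (V, w=80) cum 80
  y=7 (U, w=90) cum 170
  y=10 (R, w=45) cum 215
  y=11 (S, w=100) cum 315  ← median
  y=11 (T, w=100) cum 415
  y=15 (Q, w=110) cum 525
  y=20 (P, w=35) cum 560
⇒ y* = 11

(16, 11)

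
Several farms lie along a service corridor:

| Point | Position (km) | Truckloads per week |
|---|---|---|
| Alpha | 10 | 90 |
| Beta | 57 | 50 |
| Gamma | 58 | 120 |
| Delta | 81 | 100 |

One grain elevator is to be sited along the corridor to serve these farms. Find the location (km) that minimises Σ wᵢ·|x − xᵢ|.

For a sum of weighted absolute distances on a line, the optimum is the weighted median (not the mean). Total weight W = 360; half-weight = 180.
Sort by position and accumulate weight:
  km 10 (Alpha, w=90) → cum 90
  km 57 (Beta, w=50) → cum 140
  km 58 (Gamma, w=120) → cum 260  ≥ 180 → median here
  km 81 (Delta, w=100) → cum 360
Optimal location: km 58.

x = 58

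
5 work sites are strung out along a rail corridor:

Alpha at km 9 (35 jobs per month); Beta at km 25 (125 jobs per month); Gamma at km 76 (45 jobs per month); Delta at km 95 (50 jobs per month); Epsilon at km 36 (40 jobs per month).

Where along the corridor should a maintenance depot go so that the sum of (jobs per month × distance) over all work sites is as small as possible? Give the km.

For a sum of weighted absolute distances on a line, the optimum is the weighted median (not the mean). Total weight W = 295; half-weight = 147.5.
Sort by position and accumulate weight:
  km 9 (Alpha, w=35) → cum 35
  km 25 (Beta, w=125) → cum 160  ≥ 147.5 → median here
  km 36 (Epsilon, w=40) → cum 200
  km 76 (Gamma, w=45) → cum 245
  km 95 (Delta, w=50) → cum 295
Optimal location: km 25.

x = 25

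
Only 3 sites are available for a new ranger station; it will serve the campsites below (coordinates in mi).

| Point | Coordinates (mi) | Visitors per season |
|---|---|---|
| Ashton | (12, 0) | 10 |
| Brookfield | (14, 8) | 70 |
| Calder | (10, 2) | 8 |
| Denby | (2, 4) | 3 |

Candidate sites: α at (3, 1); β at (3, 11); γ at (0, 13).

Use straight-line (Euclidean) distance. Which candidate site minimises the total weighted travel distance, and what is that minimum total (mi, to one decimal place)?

Total weighted distance at each candidate:
  α (3, 1): total = 1069.3
  β (3, 11): total = 1052.7
  γ (0, 13): total = 1364.1
Minimum is at β with total 1052.7 mi.

β, total 1052.7 mi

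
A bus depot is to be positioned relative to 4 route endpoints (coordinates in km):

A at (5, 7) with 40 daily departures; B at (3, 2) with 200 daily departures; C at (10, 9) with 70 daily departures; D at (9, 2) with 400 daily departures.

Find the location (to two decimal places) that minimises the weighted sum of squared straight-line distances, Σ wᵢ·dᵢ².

(7.18, 2.97)

The minimiser of Σwᵢ‖p−pᵢ‖² is the weighted centroid p* = (Σwᵢpᵢ)/(Σwᵢ).
Σwᵢ = 710.
Σwᵢxᵢ = 40·5 + 200·3 + 70·10 + 400·9 = 5100.
Σwᵢyᵢ = 40·7 + 200·2 + 70·9 + 400·2 = 2110.
x* = 5100/710 = 7.18, y* = 2110/710 = 2.97.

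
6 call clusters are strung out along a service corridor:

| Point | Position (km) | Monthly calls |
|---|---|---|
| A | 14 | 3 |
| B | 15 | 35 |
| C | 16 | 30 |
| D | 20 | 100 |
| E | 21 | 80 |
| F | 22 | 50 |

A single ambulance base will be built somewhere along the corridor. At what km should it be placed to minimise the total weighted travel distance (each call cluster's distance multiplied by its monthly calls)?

x = 20

For a sum of weighted absolute distances on a line, the optimum is the weighted median (not the mean). Total weight W = 298; half-weight = 149.
Sort by position and accumulate weight:
  km 14 (A, w=3) → cum 3
  km 15 (B, w=35) → cum 38
  km 16 (C, w=30) → cum 68
  km 20 (D, w=100) → cum 168  ≥ 149 → median here
  km 21 (E, w=80) → cum 248
  km 22 (F, w=50) → cum 298
Optimal location: km 20.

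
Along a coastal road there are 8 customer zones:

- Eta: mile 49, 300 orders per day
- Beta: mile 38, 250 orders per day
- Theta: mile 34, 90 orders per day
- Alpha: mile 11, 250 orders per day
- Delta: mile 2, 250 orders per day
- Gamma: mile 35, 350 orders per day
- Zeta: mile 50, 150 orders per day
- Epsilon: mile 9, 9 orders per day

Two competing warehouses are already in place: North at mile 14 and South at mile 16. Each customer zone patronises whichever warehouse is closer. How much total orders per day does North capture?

509

The indifferent point is the midpoint (14+16)/2 = 15; customer zones left of it (closer to North at 14) go to North, those right go to South.
  Delta at 2 (w=250) → North
  Epsilon at 9 (w=9) → North
  Alpha at 11 (w=250) → North
  Theta at 34 (w=90) → South
  Gamma at 35 (w=350) → South
  Beta at 38 (w=250) → South
  Eta at 49 (w=300) → South
  Zeta at 50 (w=150) → South
North captures 509; South captures 1140.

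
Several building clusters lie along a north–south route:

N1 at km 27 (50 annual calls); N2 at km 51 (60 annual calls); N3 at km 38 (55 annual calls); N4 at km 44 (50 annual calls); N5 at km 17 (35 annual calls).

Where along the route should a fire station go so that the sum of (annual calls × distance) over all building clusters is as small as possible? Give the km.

For a sum of weighted absolute distances on a line, the optimum is the weighted median (not the mean). Total weight W = 250; half-weight = 125.
Sort by position and accumulate weight:
  km 17 (N5, w=35) → cum 35
  km 27 (N1, w=50) → cum 85
  km 38 (N3, w=55) → cum 140  ≥ 125 → median here
  km 44 (N4, w=50) → cum 190
  km 51 (N2, w=60) → cum 250
Optimal location: km 38.

x = 38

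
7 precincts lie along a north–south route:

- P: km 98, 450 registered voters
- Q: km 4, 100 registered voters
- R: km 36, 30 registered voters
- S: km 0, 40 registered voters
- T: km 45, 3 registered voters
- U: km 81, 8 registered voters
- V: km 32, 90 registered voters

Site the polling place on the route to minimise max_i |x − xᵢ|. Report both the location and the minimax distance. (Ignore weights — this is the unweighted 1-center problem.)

The 1-center on a line is the midpoint of the two extreme points: leftmost at 0, rightmost at 98.
Optimal location = (0 + 98)/2 = 49; maximum distance = (98 − 0)/2 = 49.

location 49, max distance 49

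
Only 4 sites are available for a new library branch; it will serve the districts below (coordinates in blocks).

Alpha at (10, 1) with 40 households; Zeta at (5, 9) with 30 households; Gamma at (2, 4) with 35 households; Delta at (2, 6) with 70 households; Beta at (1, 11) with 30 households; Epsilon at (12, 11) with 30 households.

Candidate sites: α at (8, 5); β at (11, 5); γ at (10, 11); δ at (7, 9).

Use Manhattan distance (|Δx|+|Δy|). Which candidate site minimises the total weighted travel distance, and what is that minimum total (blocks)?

δ, total 1860 blocks

Total weighted distance at each candidate:
  α (8, 5): total = 1875
  β (11, 5): total = 2240
  γ (10, 11): total = 2375
  δ (7, 9): total = 1860
Minimum is at δ with total 1860 blocks.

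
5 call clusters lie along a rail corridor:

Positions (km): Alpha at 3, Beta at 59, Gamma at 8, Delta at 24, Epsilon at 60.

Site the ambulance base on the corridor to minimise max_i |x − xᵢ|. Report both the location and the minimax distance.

location 31.5, max distance 28.5

The 1-center on a line is the midpoint of the two extreme points: leftmost at 3, rightmost at 60.
Optimal location = (3 + 60)/2 = 31.5; maximum distance = (60 − 3)/2 = 28.5.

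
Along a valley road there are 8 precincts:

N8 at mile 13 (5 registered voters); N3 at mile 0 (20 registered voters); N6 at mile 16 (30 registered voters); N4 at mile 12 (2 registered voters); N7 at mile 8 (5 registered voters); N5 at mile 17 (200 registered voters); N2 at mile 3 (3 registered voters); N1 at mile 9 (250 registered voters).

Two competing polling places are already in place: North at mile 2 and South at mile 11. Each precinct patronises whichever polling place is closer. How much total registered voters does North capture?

23

The indifferent point is the midpoint (2+11)/2 = 6.5; precincts left of it (closer to North at 2) go to North, those right go to South.
  N3 at 0 (w=20) → North
  N2 at 3 (w=3) → North
  N7 at 8 (w=5) → South
  N1 at 9 (w=250) → South
  N4 at 12 (w=2) → South
  N8 at 13 (w=5) → South
  N6 at 16 (w=30) → South
  N5 at 17 (w=200) → South
North captures 23; South captures 492.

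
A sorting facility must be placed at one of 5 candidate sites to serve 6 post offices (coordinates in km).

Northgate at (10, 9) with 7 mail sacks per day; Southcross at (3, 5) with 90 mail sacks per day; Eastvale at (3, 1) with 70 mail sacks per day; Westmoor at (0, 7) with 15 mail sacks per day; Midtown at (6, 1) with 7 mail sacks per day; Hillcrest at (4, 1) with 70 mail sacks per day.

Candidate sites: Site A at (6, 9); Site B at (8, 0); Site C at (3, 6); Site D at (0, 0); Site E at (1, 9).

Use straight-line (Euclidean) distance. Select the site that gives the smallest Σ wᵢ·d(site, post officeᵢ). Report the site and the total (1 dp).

Total weighted distance at each candidate:
  Site A (6, 9): total = 1804.2
  Site B (8, 0): total = 1521.6
  Site C (3, 6): total = 938.5
  Site D (0, 0): total = 1276.5
  Site E (1, 9): total = 1740.4
Minimum is at Site C with total 938.5 km.

Site C, total 938.5 km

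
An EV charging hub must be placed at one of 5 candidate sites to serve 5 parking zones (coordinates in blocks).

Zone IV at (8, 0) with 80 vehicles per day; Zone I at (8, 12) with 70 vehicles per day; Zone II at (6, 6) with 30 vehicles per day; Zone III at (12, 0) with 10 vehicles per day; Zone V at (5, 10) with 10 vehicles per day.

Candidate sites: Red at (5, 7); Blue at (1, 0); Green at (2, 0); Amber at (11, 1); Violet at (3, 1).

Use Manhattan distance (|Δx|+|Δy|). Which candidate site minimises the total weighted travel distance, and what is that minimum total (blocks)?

Red, total 1590 blocks

Total weighted distance at each candidate:
  Red (5, 7): total = 1590
  Blue (1, 0): total = 2470
  Green (2, 0): total = 2270
  Amber (11, 1): total = 1770
  Violet (3, 1): total = 2050
Minimum is at Red with total 1590 blocks.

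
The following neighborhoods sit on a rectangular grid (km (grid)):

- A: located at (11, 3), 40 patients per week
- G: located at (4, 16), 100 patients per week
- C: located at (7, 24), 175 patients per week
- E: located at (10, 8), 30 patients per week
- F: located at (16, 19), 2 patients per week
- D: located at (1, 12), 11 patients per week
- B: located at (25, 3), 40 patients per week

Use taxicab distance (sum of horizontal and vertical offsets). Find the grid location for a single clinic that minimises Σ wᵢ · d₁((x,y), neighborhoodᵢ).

Manhattan distance separates: Σwᵢ(|x−xᵢ|+|y−yᵢ|) = Σwᵢ|x−xᵢ| + Σwᵢ|y−yᵢ|, so x and y are optimised independently as 1-D weighted medians.
Total weight W = 398; half = 199.
x-coordinate, sorted with cumulative weight:
  x=1 (D, w=11) cum 11
  x=4 (G, w=100) cum 111
  x=7 (C, w=175) cum 286  ← median
  x=10 (E, w=30) cum 316
  x=11 (A, w=40) cum 356
  x=16 (F, w=2) cum 358
  x=25 (B, w=40) cum 398
⇒ x* = 7
y-coordinate, sorted with cumulative weight:
  y=3 (A, w=40) cum 40
  y=3 (B, w=40) cum 80
  y=8 (E, w=30) cum 110
  y=12 (D, w=11) cum 121
  y=16 (G, w=100) cum 221  ← median
  y=19 (F, w=2) cum 223
  y=24 (C, w=175) cum 398
⇒ y* = 16

(7, 16)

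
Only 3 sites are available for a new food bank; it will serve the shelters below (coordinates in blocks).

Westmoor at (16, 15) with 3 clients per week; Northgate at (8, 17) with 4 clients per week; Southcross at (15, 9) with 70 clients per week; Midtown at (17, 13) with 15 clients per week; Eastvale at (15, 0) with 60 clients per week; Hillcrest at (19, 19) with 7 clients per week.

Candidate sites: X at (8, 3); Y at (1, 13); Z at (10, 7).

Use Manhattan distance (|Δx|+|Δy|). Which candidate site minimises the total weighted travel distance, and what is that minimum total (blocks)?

Z, total 1642 blocks

Total weighted distance at each candidate:
  X (8, 3): total = 2100
  Y (1, 13): total = 3383
  Z (10, 7): total = 1642
Minimum is at Z with total 1642 blocks.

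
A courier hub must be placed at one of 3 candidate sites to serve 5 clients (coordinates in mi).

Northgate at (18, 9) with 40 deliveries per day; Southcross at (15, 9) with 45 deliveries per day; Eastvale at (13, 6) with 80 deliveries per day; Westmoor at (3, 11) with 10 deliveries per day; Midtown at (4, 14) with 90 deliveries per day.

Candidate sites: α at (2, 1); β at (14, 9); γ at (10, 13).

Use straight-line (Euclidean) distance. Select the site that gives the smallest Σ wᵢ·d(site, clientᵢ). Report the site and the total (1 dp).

β, total 1576.0 mi

Total weighted distance at each candidate:
  α (2, 1): total = 3653.3
  β (14, 9): total = 1576.0
  γ (10, 13): total = 1875.4
Minimum is at β with total 1576.0 mi.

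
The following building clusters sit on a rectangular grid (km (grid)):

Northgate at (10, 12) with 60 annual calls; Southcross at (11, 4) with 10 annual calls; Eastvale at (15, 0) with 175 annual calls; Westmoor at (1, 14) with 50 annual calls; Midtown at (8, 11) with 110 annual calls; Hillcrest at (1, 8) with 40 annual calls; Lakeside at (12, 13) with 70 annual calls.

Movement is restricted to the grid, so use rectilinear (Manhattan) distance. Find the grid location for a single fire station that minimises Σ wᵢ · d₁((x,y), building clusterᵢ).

Manhattan distance separates: Σwᵢ(|x−xᵢ|+|y−yᵢ|) = Σwᵢ|x−xᵢ| + Σwᵢ|y−yᵢ|, so x and y are optimised independently as 1-D weighted medians.
Total weight W = 515; half = 257.5.
x-coordinate, sorted with cumulative weight:
  x=1 (Westmoor, w=50) cum 50
  x=1 (Hillcrest, w=40) cum 90
  x=8 (Midtown, w=110) cum 200
  x=10 (Northgate, w=60) cum 260  ← median
  x=11 (Southcross, w=10) cum 270
  x=12 (Lakeside, w=70) cum 340
  x=15 (Eastvale, w=175) cum 515
⇒ x* = 10
y-coordinate, sorted with cumulative weight:
  y=0 (Eastvale, w=175) cum 175
  y=4 (Southcross, w=10) cum 185
  y=8 (Hillcrest, w=40) cum 225
  y=11 (Midtown, w=110) cum 335  ← median
  y=12 (Northgate, w=60) cum 395
  y=13 (Lakeside, w=70) cum 465
  y=14 (Westmoor, w=50) cum 515
⇒ y* = 11

(10, 11)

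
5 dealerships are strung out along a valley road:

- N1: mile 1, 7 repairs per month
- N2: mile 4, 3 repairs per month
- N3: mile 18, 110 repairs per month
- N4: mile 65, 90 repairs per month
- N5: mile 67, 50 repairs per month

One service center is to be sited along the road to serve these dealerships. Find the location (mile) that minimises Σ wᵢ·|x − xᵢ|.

x = 65

For a sum of weighted absolute distances on a line, the optimum is the weighted median (not the mean). Total weight W = 260; half-weight = 130.
Sort by position and accumulate weight:
  mile 1 (N1, w=7) → cum 7
  mile 4 (N2, w=3) → cum 10
  mile 18 (N3, w=110) → cum 120
  mile 65 (N4, w=90) → cum 210  ≥ 130 → median here
  mile 67 (N5, w=50) → cum 260
Optimal location: mile 65.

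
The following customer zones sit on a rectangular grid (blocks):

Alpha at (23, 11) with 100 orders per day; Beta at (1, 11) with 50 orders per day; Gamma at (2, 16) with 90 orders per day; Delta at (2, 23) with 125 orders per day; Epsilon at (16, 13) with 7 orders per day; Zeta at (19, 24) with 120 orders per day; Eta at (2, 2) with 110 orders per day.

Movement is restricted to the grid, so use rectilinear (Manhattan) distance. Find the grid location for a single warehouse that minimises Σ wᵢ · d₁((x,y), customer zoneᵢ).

Manhattan distance separates: Σwᵢ(|x−xᵢ|+|y−yᵢ|) = Σwᵢ|x−xᵢ| + Σwᵢ|y−yᵢ|, so x and y are optimised independently as 1-D weighted medians.
Total weight W = 602; half = 301.
x-coordinate, sorted with cumulative weight:
  x=1 (Beta, w=50) cum 50
  x=2 (Gamma, w=90) cum 140
  x=2 (Delta, w=125) cum 265
  x=2 (Eta, w=110) cum 375  ← median
  x=16 (Epsilon, w=7) cum 382
  x=19 (Zeta, w=120) cum 502
  x=23 (Alpha, w=100) cum 602
⇒ x* = 2
y-coordinate, sorted with cumulative weight:
  y=2 (Eta, w=110) cum 110
  y=11 (Alpha, w=100) cum 210
  y=11 (Beta, w=50) cum 260
  y=13 (Epsilon, w=7) cum 267
  y=16 (Gamma, w=90) cum 357  ← median
  y=23 (Delta, w=125) cum 482
  y=24 (Zeta, w=120) cum 602
⇒ y* = 16

(2, 16)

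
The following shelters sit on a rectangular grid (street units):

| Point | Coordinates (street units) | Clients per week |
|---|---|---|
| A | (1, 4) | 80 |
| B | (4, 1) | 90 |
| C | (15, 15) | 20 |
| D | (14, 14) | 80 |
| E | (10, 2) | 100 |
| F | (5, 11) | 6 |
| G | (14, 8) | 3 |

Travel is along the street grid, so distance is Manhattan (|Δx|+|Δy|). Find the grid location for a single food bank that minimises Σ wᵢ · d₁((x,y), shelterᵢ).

(10, 2)

Manhattan distance separates: Σwᵢ(|x−xᵢ|+|y−yᵢ|) = Σwᵢ|x−xᵢ| + Σwᵢ|y−yᵢ|, so x and y are optimised independently as 1-D weighted medians.
Total weight W = 379; half = 189.5.
x-coordinate, sorted with cumulative weight:
  x=1 (A, w=80) cum 80
  x=4 (B, w=90) cum 170
  x=5 (F, w=6) cum 176
  x=10 (E, w=100) cum 276  ← median
  x=14 (D, w=80) cum 356
  x=14 (G, w=3) cum 359
  x=15 (C, w=20) cum 379
⇒ x* = 10
y-coordinate, sorted with cumulative weight:
  y=1 (B, w=90) cum 90
  y=2 (E, w=100) cum 190  ← median
  y=4 (A, w=80) cum 270
  y=8 (G, w=3) cum 273
  y=11 (F, w=6) cum 279
  y=14 (D, w=80) cum 359
  y=15 (C, w=20) cum 379
⇒ y* = 2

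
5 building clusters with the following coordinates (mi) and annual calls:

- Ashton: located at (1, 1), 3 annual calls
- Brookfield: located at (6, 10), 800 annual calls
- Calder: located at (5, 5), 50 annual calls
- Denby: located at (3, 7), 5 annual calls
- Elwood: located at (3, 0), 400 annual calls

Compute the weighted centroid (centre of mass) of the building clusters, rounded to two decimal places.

(4.98, 6.59)

The minimiser of Σwᵢ‖p−pᵢ‖² is the weighted centroid p* = (Σwᵢpᵢ)/(Σwᵢ).
Σwᵢ = 1258.
Σwᵢxᵢ = 3·1 + 800·6 + 50·5 + 5·3 + 400·3 = 6268.
Σwᵢyᵢ = 3·1 + 800·10 + 50·5 + 5·7 + 400·0 = 8288.
x* = 6268/1258 = 4.98, y* = 8288/1258 = 6.59.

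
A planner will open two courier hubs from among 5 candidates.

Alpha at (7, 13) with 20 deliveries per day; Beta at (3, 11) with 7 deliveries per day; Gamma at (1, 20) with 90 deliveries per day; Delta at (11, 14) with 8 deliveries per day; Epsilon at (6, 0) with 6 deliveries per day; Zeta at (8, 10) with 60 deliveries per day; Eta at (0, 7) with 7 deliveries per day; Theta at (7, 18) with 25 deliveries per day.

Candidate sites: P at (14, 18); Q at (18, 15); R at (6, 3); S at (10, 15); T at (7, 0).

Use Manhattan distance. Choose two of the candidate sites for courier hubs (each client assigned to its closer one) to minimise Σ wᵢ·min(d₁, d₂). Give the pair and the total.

{R, S}, total 2111

Evaluate every pair (each demand assigned to the nearer of the two):
  {R, S}: total = 2111
  {S, T}: total = 2127
  {P, S}: total = 2263
  {Q, S}: total = 2263
  {P, R}: total = 2506
  {P, T}: total = 2690
  {P, Q}: total = 3118
  {Q, R}: total = 3319
  {R, T}: total = 3421
  {Q, T}: total = 3523
Best pair: {R, S} with total 2111.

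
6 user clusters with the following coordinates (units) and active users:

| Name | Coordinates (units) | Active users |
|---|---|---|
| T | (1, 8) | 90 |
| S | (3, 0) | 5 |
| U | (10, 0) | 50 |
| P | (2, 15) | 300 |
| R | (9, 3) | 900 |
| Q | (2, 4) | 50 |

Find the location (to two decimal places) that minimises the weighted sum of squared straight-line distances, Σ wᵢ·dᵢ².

The minimiser of Σwᵢ‖p−pᵢ‖² is the weighted centroid p* = (Σwᵢpᵢ)/(Σwᵢ).
Σwᵢ = 1395.
Σwᵢxᵢ = 90·1 + 5·3 + 50·10 + 300·2 + 900·9 + 50·2 = 9405.
Σwᵢyᵢ = 90·8 + 5·0 + 50·0 + 300·15 + 900·3 + 50·4 = 8120.
x* = 9405/1395 = 6.74, y* = 8120/1395 = 5.82.

(6.74, 5.82)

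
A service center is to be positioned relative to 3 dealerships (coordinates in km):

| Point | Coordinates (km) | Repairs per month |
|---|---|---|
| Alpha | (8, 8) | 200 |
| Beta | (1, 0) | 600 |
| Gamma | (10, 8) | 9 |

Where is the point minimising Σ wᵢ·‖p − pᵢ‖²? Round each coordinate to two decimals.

The minimiser of Σwᵢ‖p−pᵢ‖² is the weighted centroid p* = (Σwᵢpᵢ)/(Σwᵢ).
Σwᵢ = 809.
Σwᵢxᵢ = 200·8 + 600·1 + 9·10 = 2290.
Σwᵢyᵢ = 200·8 + 600·0 + 9·8 = 1672.
x* = 2290/809 = 2.83, y* = 1672/809 = 2.07.

(2.83, 2.07)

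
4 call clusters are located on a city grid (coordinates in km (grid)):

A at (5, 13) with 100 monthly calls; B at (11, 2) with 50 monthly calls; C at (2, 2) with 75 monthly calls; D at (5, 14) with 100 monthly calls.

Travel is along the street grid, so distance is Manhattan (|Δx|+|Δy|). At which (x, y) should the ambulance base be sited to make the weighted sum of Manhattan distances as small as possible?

(5, 13)

Manhattan distance separates: Σwᵢ(|x−xᵢ|+|y−yᵢ|) = Σwᵢ|x−xᵢ| + Σwᵢ|y−yᵢ|, so x and y are optimised independently as 1-D weighted medians.
Total weight W = 325; half = 162.5.
x-coordinate, sorted with cumulative weight:
  x=2 (C, w=75) cum 75
  x=5 (A, w=100) cum 175  ← median
  x=5 (D, w=100) cum 275
  x=11 (B, w=50) cum 325
⇒ x* = 5
y-coordinate, sorted with cumulative weight:
  y=2 (B, w=50) cum 50
  y=2 (C, w=75) cum 125
  y=13 (A, w=100) cum 225  ← median
  y=14 (D, w=100) cum 325
⇒ y* = 13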